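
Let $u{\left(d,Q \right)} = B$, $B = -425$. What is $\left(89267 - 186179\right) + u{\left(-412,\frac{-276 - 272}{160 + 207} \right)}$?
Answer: $-97337$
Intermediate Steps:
$u{\left(d,Q \right)} = -425$
$\left(89267 - 186179\right) + u{\left(-412,\frac{-276 - 272}{160 + 207} \right)} = \left(89267 - 186179\right) - 425 = -96912 - 425 = -97337$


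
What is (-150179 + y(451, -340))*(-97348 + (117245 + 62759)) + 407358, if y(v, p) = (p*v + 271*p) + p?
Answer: -32731285986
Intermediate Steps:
y(v, p) = 272*p + p*v (y(v, p) = (271*p + p*v) + p = 272*p + p*v)
(-150179 + y(451, -340))*(-97348 + (117245 + 62759)) + 407358 = (-150179 - 340*(272 + 451))*(-97348 + (117245 + 62759)) + 407358 = (-150179 - 340*723)*(-97348 + 180004) + 407358 = (-150179 - 245820)*82656 + 407358 = -395999*82656 + 407358 = -32731693344 + 407358 = -32731285986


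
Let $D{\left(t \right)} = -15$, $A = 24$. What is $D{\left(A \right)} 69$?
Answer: $-1035$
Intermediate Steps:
$D{\left(A \right)} 69 = \left(-15\right) 69 = -1035$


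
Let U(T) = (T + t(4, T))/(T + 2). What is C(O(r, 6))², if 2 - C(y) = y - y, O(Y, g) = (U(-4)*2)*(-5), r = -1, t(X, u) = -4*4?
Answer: 4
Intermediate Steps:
t(X, u) = -16
U(T) = (-16 + T)/(2 + T) (U(T) = (T - 16)/(T + 2) = (-16 + T)/(2 + T))
O(Y, g) = -100 (O(Y, g) = (((-16 - 4)/(2 - 4))*2)*(-5) = ((-20/(-2))*2)*(-5) = (-½*(-20)*2)*(-5) = (10*2)*(-5) = 20*(-5) = -100)
C(y) = 2 (C(y) = 2 - (y - y) = 2 - 1*0 = 2 + 0 = 2)
C(O(r, 6))² = 2² = 4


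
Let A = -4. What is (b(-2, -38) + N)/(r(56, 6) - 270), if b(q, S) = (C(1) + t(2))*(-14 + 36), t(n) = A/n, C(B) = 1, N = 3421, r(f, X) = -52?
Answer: -3399/322 ≈ -10.556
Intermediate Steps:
t(n) = -4/n
b(q, S) = -22 (b(q, S) = (1 - 4/2)*(-14 + 36) = (1 - 4*½)*22 = (1 - 2)*22 = -1*22 = -22)
(b(-2, -38) + N)/(r(56, 6) - 270) = (-22 + 3421)/(-52 - 270) = 3399/(-322) = 3399*(-1/322) = -3399/322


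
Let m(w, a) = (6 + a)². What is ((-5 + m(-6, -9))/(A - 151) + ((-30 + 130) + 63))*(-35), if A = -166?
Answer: -1808345/317 ≈ -5704.6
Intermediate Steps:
((-5 + m(-6, -9))/(A - 151) + ((-30 + 130) + 63))*(-35) = ((-5 + (6 - 9)²)/(-166 - 151) + ((-30 + 130) + 63))*(-35) = ((-5 + (-3)²)/(-317) + (100 + 63))*(-35) = ((-5 + 9)*(-1/317) + 163)*(-35) = (4*(-1/317) + 163)*(-35) = (-4/317 + 163)*(-35) = (51667/317)*(-35) = -1808345/317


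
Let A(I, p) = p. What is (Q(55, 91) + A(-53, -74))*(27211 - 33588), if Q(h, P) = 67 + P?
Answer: -535668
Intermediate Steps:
(Q(55, 91) + A(-53, -74))*(27211 - 33588) = ((67 + 91) - 74)*(27211 - 33588) = (158 - 74)*(-6377) = 84*(-6377) = -535668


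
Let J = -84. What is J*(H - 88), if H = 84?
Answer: 336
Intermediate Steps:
J*(H - 88) = -84*(84 - 88) = -84*(-4) = 336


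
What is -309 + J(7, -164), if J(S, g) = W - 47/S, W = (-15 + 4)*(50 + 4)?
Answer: -6368/7 ≈ -909.71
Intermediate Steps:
W = -594 (W = -11*54 = -594)
J(S, g) = -594 - 47/S
-309 + J(7, -164) = -309 + (-594 - 47/7) = -309 - 4205/7 = -6368/7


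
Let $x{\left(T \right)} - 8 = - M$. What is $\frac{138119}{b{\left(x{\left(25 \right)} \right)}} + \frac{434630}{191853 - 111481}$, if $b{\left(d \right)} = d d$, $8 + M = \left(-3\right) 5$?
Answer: $\frac{5759289849}{38618746} \approx 149.13$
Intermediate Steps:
$M = -23$ ($M = -8 - 15 = -23$)
$x{\left(T \right)} = 31$ ($x{\left(T \right)} = 8 - -23 = 8 + 23 = 31$)
$b{\left(d \right)} = d^{2}$
$\frac{138119}{b{\left(x{\left(25 \right)} \right)}} + \frac{434630}{191853 - 111481} = \frac{138119}{31^{2}} + \frac{434630}{191853 - 111481} = \frac{138119}{961} + \frac{434630}{191853 - 111481} = 138119 \cdot \frac{1}{961} + \frac{434630}{80372} = \frac{138119}{961} + 434630 \cdot \frac{1}{80372} = \frac{138119}{961} + \frac{217315}{40186} = \frac{5759289849}{38618746}$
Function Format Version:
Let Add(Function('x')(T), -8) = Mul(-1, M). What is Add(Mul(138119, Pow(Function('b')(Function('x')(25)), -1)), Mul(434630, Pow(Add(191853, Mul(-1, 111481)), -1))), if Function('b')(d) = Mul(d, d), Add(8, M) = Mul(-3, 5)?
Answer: Rational(5759289849, 38618746) ≈ 149.13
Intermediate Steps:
M = -23 (M = Add(-8, Mul(-3, 5)) = Add(-8, -15) = -23)
Function('x')(T) = 31 (Function('x')(T) = Add(8, Mul(-1, -23)) = Add(8, 23) = 31)
Function('b')(d) = Pow(d, 2)
Add(Mul(138119, Pow(Function('b')(Function('x')(25)), -1)), Mul(434630, Pow(Add(191853, Mul(-1, 111481)), -1))) = Add(Mul(138119, Pow(Pow(31, 2), -1)), Mul(434630, Pow(Add(191853, Mul(-1, 111481)), -1))) = Add(Mul(138119, Pow(961, -1)), Mul(434630, Pow(Add(191853, -111481), -1))) = Add(Mul(138119, Rational(1, 961)), Mul(434630, Pow(80372, -1))) = Add(Rational(138119, 961), Mul(434630, Rational(1, 80372))) = Add(Rational(138119, 961), Rational(217315, 40186)) = Rational(5759289849, 38618746)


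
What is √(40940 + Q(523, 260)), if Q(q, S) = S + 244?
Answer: 2*√10361 ≈ 203.58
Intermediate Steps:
Q(q, S) = 244 + S
√(40940 + Q(523, 260)) = √(40940 + (244 + 260)) = √(40940 + 504) = √41444 = 2*√10361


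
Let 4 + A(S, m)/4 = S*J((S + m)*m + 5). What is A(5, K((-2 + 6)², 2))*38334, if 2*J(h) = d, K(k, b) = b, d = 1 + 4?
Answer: 1303356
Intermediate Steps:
d = 5
J(h) = 5/2 (J(h) = (½)*5 = 5/2)
A(S, m) = -16 + 10*S (A(S, m) = -16 + 4*(S*(5/2)) = -16 + 4*(5*S/2) = -16 + 10*S)
A(5, K((-2 + 6)², 2))*38334 = (-16 + 10*5)*38334 = (-16 + 50)*38334 = 34*38334 = 1303356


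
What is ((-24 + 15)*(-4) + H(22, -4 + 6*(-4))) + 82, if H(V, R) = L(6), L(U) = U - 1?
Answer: 123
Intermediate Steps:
L(U) = -1 + U
H(V, R) = 5 (H(V, R) = -1 + 6 = 5)
((-24 + 15)*(-4) + H(22, -4 + 6*(-4))) + 82 = ((-24 + 15)*(-4) + 5) + 82 = (-9*(-4) + 5) + 82 = (36 + 5) + 82 = 41 + 82 = 123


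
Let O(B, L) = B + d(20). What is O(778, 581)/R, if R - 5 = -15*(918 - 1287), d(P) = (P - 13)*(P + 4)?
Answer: 473/2770 ≈ 0.17076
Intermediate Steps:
d(P) = (-13 + P)*(4 + P)
R = 5540 (R = 5 - 15*(918 - 1287) = 5 - 15*(-369) = 5 + 5535 = 5540)
O(B, L) = 168 + B (O(B, L) = B + (-52 + 20**2 - 9*20) = B + (-52 + 400 - 180) = B + 168 = 168 + B)
O(778, 581)/R = (168 + 778)/5540 = 946*(1/5540) = 473/2770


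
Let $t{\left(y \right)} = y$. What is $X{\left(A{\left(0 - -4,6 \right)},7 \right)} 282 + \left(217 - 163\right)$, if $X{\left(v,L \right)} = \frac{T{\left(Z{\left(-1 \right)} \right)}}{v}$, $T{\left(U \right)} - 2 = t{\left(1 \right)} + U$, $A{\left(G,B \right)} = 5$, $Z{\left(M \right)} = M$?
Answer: $\frac{834}{5} \approx 166.8$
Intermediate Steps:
$T{\left(U \right)} = 3 + U$ ($T{\left(U \right)} = 2 + \left(1 + U\right) = 3 + U$)
$X{\left(v,L \right)} = \frac{2}{v}$ ($X{\left(v,L \right)} = \frac{3 - 1}{v} = \frac{2}{v}$)
$X{\left(A{\left(0 - -4,6 \right)},7 \right)} 282 + \left(217 - 163\right) = \frac{2}{5} \cdot 282 + \left(217 - 163\right) = 2 \cdot \frac{1}{5} \cdot 282 + 54 = \frac{2}{5} \cdot 282 + 54 = \frac{564}{5} + 54 = \frac{834}{5}$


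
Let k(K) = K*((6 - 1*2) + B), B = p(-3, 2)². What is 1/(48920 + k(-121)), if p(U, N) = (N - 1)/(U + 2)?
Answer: 1/48315 ≈ 2.0698e-5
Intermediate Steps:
p(U, N) = (-1 + N)/(2 + U)
B = 1 (B = ((-1 + 2)/(2 - 3))² = (1/(-1))² = (-1*1)² = (-1)² = 1)
k(K) = 5*K (k(K) = K*((6 - 1*2) + 1) = K*((6 - 2) + 1) = K*(4 + 1) = K*5 = 5*K)
1/(48920 + k(-121)) = 1/(48920 + 5*(-121)) = 1/(48920 - 605) = 1/48315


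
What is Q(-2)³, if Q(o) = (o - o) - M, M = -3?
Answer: 27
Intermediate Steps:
Q(o) = 3 (Q(o) = (o - o) - 1*(-3) = 0 + 3 = 3)
Q(-2)³ = 3³ = 27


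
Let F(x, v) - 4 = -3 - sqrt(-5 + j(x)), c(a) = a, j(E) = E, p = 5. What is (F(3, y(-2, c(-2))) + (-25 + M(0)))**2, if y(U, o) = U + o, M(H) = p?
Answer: 359 + 38*I*sqrt(2) ≈ 359.0 + 53.74*I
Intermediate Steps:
M(H) = 5
F(x, v) = 1 - sqrt(-5 + x) (F(x, v) = 4 + (-3 - sqrt(-5 + x)) = 1 - sqrt(-5 + x))
(F(3, y(-2, c(-2))) + (-25 + M(0)))**2 = ((1 - sqrt(-5 + 3)) + (-25 + 5))**2 = ((1 - sqrt(-2)) - 20)**2 = ((1 - I*sqrt(2)) - 20)**2 = (-19 - I*sqrt(2))**2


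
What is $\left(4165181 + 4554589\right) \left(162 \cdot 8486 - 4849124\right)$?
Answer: $-30295899129840$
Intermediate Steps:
$\left(4165181 + 4554589\right) \left(162 \cdot 8486 - 4849124\right) = 8719770 \left(1374732 - 4849124\right) = 8719770 \left(-3474392\right) = -30295899129840$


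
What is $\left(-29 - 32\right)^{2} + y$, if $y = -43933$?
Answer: $-40212$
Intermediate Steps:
$\left(-29 - 32\right)^{2} + y = \left(-29 - 32\right)^{2} - 43933 = \left(-61\right)^{2} - 43933 = 3721 - 43933 = -40212$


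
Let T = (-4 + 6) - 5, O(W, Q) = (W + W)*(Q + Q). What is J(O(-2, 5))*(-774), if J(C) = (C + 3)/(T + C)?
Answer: -666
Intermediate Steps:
O(W, Q) = 4*Q*W (O(W, Q) = (2*W)*(2*Q) = 4*Q*W)
T = -3 (T = 2 - 5 = -3)
J(C) = (3 + C)/(-3 + C) (J(C) = (C + 3)/(-3 + C) = (3 + C)/(-3 + C))
J(O(-2, 5))*(-774) = ((3 + 4*5*(-2))/(-3 + 4*5*(-2)))*(-774) = ((3 - 40)/(-3 - 40))*(-774) = (-37/(-43))*(-774) = -1/43*(-37)*(-774) = (37/43)*(-774) = -666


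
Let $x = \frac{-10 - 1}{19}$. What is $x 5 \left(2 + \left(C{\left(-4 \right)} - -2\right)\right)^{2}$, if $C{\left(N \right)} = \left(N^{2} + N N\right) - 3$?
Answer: $- \frac{59895}{19} \approx -3152.4$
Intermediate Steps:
$C{\left(N \right)} = -3 + 2 N^{2}$ ($C{\left(N \right)} = \left(N^{2} + N^{2}\right) - 3 = 2 N^{2} - 3 = -3 + 2 N^{2}$)
$x = - \frac{11}{19}$ ($x = \left(-10 - 1\right) \frac{1}{19} = \left(-11\right) \frac{1}{19} = - \frac{11}{19} \approx -0.57895$)
$x 5 \left(2 + \left(C{\left(-4 \right)} - -2\right)\right)^{2} = \left(- \frac{11}{19}\right) 5 \left(2 - \left(1 - 32\right)\right)^{2} = - \frac{55 \left(2 + \left(\left(-3 + 2 \cdot 16\right) + 2\right)\right)^{2}}{19} = - \frac{55 \left(2 + \left(\left(-3 + 32\right) + 2\right)\right)^{2}}{19} = - \frac{55 \left(2 + \left(29 + 2\right)\right)^{2}}{19} = - \frac{55 \left(2 + 31\right)^{2}}{19} = - \frac{55 \cdot 33^{2}}{19} = \left(- \frac{55}{19}\right) 1089 = - \frac{59895}{19}$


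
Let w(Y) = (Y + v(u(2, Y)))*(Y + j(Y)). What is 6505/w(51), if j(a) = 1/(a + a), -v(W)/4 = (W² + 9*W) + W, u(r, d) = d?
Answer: -13010/1264329 ≈ -0.010290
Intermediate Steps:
v(W) = -40*W - 4*W² (v(W) = -4*((W² + 9*W) + W) = -4*(W² + 10*W) = -40*W - 4*W²)
j(a) = 1/(2*a)
w(Y) = (Y + 1/(2*Y))*(Y - 4*Y*(10 + Y)) (w(Y) = (Y - 4*Y*(10 + Y))*(Y + 1/(2*Y)) = (Y + 1/(2*Y))*(Y - 4*Y*(10 + Y)))
6505/w(51) = 6505/(-39/2 - 39*51² - 4*51³ - 2*51) = 6505/(-39/2 - 39*2601 - 4*132651 - 102) = 6505/(-39/2 - 101439 - 530604 - 102) = 6505/(-1264329/2) = 6505*(-2/1264329) = -13010/1264329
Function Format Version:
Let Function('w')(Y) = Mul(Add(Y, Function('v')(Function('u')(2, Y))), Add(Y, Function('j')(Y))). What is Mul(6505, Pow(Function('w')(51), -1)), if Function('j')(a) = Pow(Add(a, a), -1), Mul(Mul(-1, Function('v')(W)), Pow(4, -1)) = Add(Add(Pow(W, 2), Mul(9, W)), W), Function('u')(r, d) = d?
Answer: Rational(-13010, 1264329) ≈ -0.010290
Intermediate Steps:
Function('v')(W) = Add(Mul(-40, W), Mul(-4, Pow(W, 2))) (Function('v')(W) = Mul(-4, Add(Add(Pow(W, 2), Mul(9, W)), W)) = Mul(-4, Add(Pow(W, 2), Mul(10, W))) = Add(Mul(-40, W), Mul(-4, Pow(W, 2))))
Function('j')(a) = Mul(Rational(1, 2), Pow(a, -1)) (Function('j')(a) = Pow(Mul(2, a), -1) = Mul(Rational(1, 2), Pow(a, -1)))
Function('w')(Y) = Mul(Add(Y, Mul(Rational(1, 2), Pow(Y, -1))), Add(Y, Mul(-4, Y, Add(10, Y)))) (Function('w')(Y) = Mul(Add(Y, Mul(-4, Y, Add(10, Y))), Add(Y, Mul(Rational(1, 2), Pow(Y, -1)))) = Mul(Add(Y, Mul(Rational(1, 2), Pow(Y, -1))), Add(Y, Mul(-4, Y, Add(10, Y)))))
Mul(6505, Pow(Function('w')(51), -1)) = Mul(6505, Pow(Add(Rational(-39, 2), Mul(-39, Pow(51, 2)), Mul(-4, Pow(51, 3)), Mul(-2, 51)), -1)) = Mul(6505, Pow(Add(Rational(-39, 2), Mul(-39, 2601), Mul(-4, 132651), -102), -1)) = Mul(6505, Pow(Add(Rational(-39, 2), -101439, -530604, -102), -1)) = Mul(6505, Pow(Rational(-1264329, 2), -1)) = Mul(6505, Rational(-2, 1264329)) = Rational(-13010, 1264329)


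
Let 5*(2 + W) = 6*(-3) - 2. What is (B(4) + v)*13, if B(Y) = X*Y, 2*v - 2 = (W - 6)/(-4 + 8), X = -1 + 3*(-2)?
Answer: -741/2 ≈ -370.50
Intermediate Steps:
W = -6 (W = -2 + (6*(-3) - 2)/5 = -2 + (-18 - 2)/5 = -2 + (⅕)*(-20) = -2 - 4 = -6)
X = -7 (X = -1 - 6 = -7)
v = -½ (v = 1 + ((-6 - 6)/(-4 + 8))/2 = 1 + (-12/4)/2 = 1 + (-12*¼)/2 = 1 + (½)*(-3) = 1 - 3/2 = -½ ≈ -0.50000)
B(Y) = -7*Y
(B(4) + v)*13 = (-7*4 - ½)*13 = (-28 - ½)*13 = -57/2*13 = -741/2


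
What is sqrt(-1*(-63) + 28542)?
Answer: sqrt(28605) ≈ 169.13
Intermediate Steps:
sqrt(-1*(-63) + 28542) = sqrt(63 + 28542) = sqrt(28605)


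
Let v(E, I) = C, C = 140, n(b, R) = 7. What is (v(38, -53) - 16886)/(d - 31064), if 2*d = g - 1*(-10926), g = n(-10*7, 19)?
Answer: 11164/17065 ≈ 0.65420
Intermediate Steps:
g = 7
d = 10933/2 (d = (7 - 1*(-10926))/2 = (7 + 10926)/2 = (½)*10933 = 10933/2 ≈ 5466.5)
v(E, I) = 140
(v(38, -53) - 16886)/(d - 31064) = (140 - 16886)/(10933/2 - 31064) = -16746/(-51195/2) = -16746*(-2/51195) = 11164/17065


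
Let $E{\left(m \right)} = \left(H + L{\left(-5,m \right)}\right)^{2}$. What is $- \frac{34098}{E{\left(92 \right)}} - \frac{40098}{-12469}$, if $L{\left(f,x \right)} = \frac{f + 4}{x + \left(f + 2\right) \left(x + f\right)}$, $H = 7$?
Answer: $- \frac{163337980281}{236212736} \approx -691.49$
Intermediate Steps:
$L{\left(f,x \right)} = \frac{4 + f}{x + \left(2 + f\right) \left(f + x\right)}$
$E{\left(m \right)} = \left(7 - \frac{1}{15 - 2 m}\right)^{2}$ ($E{\left(m \right)} = \left(7 + \frac{4 - 5}{\left(-5\right)^{2} + 2 \left(-5\right) + 3 m - 5 m}\right)^{2} = \left(7 + \frac{1}{25 - 10 + 3 m - 5 m} \left(-1\right)\right)^{2} = \left(7 + \frac{1}{15 - 2 m} \left(-1\right)\right)^{2} = \left(7 - \frac{1}{15 - 2 m}\right)^{2}$)
$- \frac{34098}{E{\left(92 \right)}} - \frac{40098}{-12469} = - \frac{34098}{4 \left(-52 + 7 \cdot 92\right)^{2} \frac{1}{\left(-15 + 2 \cdot 92\right)^{2}}} - \frac{40098}{-12469} = - \frac{34098}{4 \left(-52 + 644\right)^{2} \frac{1}{\left(-15 + 184\right)^{2}}} - - \frac{40098}{12469} = - \frac{34098}{4 \cdot 592^{2} \cdot \frac{1}{28561}} + \frac{40098}{12469} = - \frac{34098}{4 \cdot 350464 \cdot \frac{1}{28561}} + \frac{40098}{12469} = - \frac{34098}{\frac{1401856}{28561}} + \frac{40098}{12469} = \left(-34098\right) \frac{28561}{1401856} + \frac{40098}{12469} = - \frac{486936489}{700928} + \frac{40098}{12469} = - \frac{163337980281}{236212736}$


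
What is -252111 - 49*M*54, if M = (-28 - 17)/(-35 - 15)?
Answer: -1272462/5 ≈ -2.5449e+5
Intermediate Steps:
M = 9/10 (M = -45/(-50) = -45*(-1/50) = 9/10 ≈ 0.90000)
-252111 - 49*M*54 = -252111 - 49*(9/10)*54 = -252111 - 441*54/10 = -252111 - 1*11907/5 = -252111 - 11907/5 = -1272462/5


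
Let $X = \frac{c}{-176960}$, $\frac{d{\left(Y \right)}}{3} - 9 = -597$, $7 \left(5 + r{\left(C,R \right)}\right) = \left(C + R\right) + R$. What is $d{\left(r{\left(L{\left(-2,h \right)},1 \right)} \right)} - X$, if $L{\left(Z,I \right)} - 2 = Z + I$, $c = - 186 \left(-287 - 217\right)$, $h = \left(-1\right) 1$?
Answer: $- \frac{2786283}{1580} \approx -1763.5$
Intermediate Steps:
$h = -1$
$c = 93744$ ($c = \left(-186\right) \left(-504\right) = 93744$)
$L{\left(Z,I \right)} = 2 + I + Z$ ($L{\left(Z,I \right)} = 2 + \left(Z + I\right) = 2 + \left(I + Z\right) = 2 + I + Z$)
$r{\left(C,R \right)} = -5 + \frac{C}{7} + \frac{2 R}{7}$ ($r{\left(C,R \right)} = -5 + \frac{\left(C + R\right) + R}{7} = -5 + \frac{C + 2 R}{7} = -5 + \left(\frac{C}{7} + \frac{2 R}{7}\right) = -5 + \frac{C}{7} + \frac{2 R}{7}$)
$d{\left(Y \right)} = -1764$ ($d{\left(Y \right)} = 27 + 3 \left(-597\right) = 27 - 1791 = -1764$)
$X = - \frac{837}{1580}$ ($X = \frac{93744}{-176960} = 93744 \left(- \frac{1}{176960}\right) = - \frac{837}{1580} \approx -0.52975$)
$d{\left(r{\left(L{\left(-2,h \right)},1 \right)} \right)} - X = -1764 - - \frac{837}{1580} = -1764 + \frac{837}{1580} = - \frac{2786283}{1580}$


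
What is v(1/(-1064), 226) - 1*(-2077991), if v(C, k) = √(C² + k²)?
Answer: 2077991 + √57822935297/1064 ≈ 2.0782e+6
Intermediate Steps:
v(1/(-1064), 226) - 1*(-2077991) = √((1/(-1064))² + 226²) - 1*(-2077991) = √((-1/1064)² + 51076) + 2077991 = √(1/1132096 + 51076) + 2077991 = √(57822935297/1132096) + 2077991 = √57822935297/1064 + 2077991 = 2077991 + √57822935297/1064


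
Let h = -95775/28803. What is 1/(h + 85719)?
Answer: 9601/822956194 ≈ 1.1666e-5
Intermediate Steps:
h = -31925/9601 (h = -95775*1/28803 = -31925/9601 ≈ -3.3252)
1/(h + 85719) = 1/(-31925/9601 + 85719) = 1/(822956194/9601) = 9601/822956194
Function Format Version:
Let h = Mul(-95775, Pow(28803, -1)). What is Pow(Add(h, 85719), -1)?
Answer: Rational(9601, 822956194) ≈ 1.1666e-5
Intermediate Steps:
h = Rational(-31925, 9601) (h = Mul(-95775, Rational(1, 28803)) = Rational(-31925, 9601) ≈ -3.3252)
Pow(Add(h, 85719), -1) = Pow(Add(Rational(-31925, 9601), 85719), -1) = Pow(Rational(822956194, 9601), -1) = Rational(9601, 822956194)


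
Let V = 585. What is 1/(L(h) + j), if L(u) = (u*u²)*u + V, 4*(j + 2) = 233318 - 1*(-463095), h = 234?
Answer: 4/11993576889 ≈ 3.3351e-10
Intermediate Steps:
j = 696405/4 (j = -2 + (233318 - 1*(-463095))/4 = -2 + (233318 + 463095)/4 = -2 + (¼)*696413 = -2 + 696413/4 = 696405/4 ≈ 1.7410e+5)
L(u) = 585 + u⁴ (L(u) = (u*u²)*u + 585 = u³*u + 585 = u⁴ + 585 = 585 + u⁴)
1/(L(h) + j) = 1/((585 + 234⁴) + 696405/4) = 1/((585 + 2998219536) + 696405/4) = 1/(2998220121 + 696405/4) = 1/(11993576889/4) = 4/11993576889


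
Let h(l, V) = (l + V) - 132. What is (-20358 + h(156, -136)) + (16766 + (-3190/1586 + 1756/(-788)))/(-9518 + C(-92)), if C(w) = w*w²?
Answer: -1260281171968082/61567164763 ≈ -20470.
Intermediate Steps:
h(l, V) = -132 + V + l (h(l, V) = (V + l) - 132 = -132 + V + l)
C(w) = w³
(-20358 + h(156, -136)) + (16766 + (-3190/1586 + 1756/(-788)))/(-9518 + C(-92)) = (-20358 + (-132 - 136 + 156)) + (16766 + (-3190/1586 + 1756/(-788)))/(-9518 + (-92)³) = (-20358 - 112) + (16766 + (-3190*1/1586 + 1756*(-1/788)))/(-9518 - 778688) = -20470 + (16766 + (-1595/793 - 439/197))/(-788206) = -20470 + (16766 - 662342/156221)*(-1/788206) = -20470 + (2618538944/156221)*(-1/788206) = -20470 - 1309269472/61567164763 = -1260281171968082/61567164763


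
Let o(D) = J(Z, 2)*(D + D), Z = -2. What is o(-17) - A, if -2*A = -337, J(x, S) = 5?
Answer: -677/2 ≈ -338.50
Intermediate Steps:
A = 337/2 (A = -½*(-337) = 337/2 ≈ 168.50)
o(D) = 10*D (o(D) = 5*(D + D) = 5*(2*D) = 10*D)
o(-17) - A = 10*(-17) - 1*337/2 = -170 - 337/2 = -677/2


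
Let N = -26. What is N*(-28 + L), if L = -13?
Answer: 1066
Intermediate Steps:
N*(-28 + L) = -26*(-28 - 13) = -26*(-41) = 1066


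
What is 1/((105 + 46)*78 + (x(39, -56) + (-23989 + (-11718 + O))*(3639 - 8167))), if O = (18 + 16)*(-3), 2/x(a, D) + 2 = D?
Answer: 29/4702492969 ≈ 6.1669e-9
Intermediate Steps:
x(a, D) = 2/(-2 + D)
O = -102 (O = 34*(-3) = -102)
1/((105 + 46)*78 + (x(39, -56) + (-23989 + (-11718 + O))*(3639 - 8167))) = 1/((105 + 46)*78 + (2/(-2 - 56) + (-23989 + (-11718 - 102))*(3639 - 8167))) = 1/(151*78 + (2/(-58) + (-23989 - 11820)*(-4528))) = 1/(11778 + (2*(-1/58) - 35809*(-4528))) = 1/(11778 + (-1/29 + 162143152)) = 1/(11778 + 4702151407/29) = 1/(4702492969/29) = 29/4702492969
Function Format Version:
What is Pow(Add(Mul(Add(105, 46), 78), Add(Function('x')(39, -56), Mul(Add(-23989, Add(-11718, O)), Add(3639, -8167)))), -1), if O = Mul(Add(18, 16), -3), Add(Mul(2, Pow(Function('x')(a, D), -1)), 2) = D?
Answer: Rational(29, 4702492969) ≈ 6.1669e-9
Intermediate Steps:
Function('x')(a, D) = Mul(2, Pow(Add(-2, D), -1))
O = -102 (O = Mul(34, -3) = -102)
Pow(Add(Mul(Add(105, 46), 78), Add(Function('x')(39, -56), Mul(Add(-23989, Add(-11718, O)), Add(3639, -8167)))), -1) = Pow(Add(Mul(Add(105, 46), 78), Add(Mul(2, Pow(Add(-2, -56), -1)), Mul(Add(-23989, Add(-11718, -102)), Add(3639, -8167)))), -1) = Pow(Add(Mul(151, 78), Add(Mul(2, Pow(-58, -1)), Mul(Add(-23989, -11820), -4528))), -1) = Pow(Add(11778, Add(Mul(2, Rational(-1, 58)), Mul(-35809, -4528))), -1) = Pow(Add(11778, Add(Rational(-1, 29), 162143152)), -1) = Pow(Add(11778, Rational(4702151407, 29)), -1) = Pow(Rational(4702492969, 29), -1) = Rational(29, 4702492969)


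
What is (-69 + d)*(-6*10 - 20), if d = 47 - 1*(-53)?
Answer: -2480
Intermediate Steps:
d = 100 (d = 47 + 53 = 100)
(-69 + d)*(-6*10 - 20) = (-69 + 100)*(-6*10 - 20) = 31*(-60 - 20) = 31*(-80) = -2480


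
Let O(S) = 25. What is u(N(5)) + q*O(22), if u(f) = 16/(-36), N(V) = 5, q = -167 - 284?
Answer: -101479/9 ≈ -11275.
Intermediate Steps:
q = -451
u(f) = -4/9 (u(f) = 16*(-1/36) = -4/9)
u(N(5)) + q*O(22) = -4/9 - 451*25 = -4/9 - 11275 = -101479/9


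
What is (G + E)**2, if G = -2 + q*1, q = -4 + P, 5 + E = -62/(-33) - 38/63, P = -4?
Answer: 90459121/480249 ≈ 188.36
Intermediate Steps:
E = -2581/693 (E = -5 + (-62/(-33) - 38/63) = -5 + (-62*(-1/33) - 38*1/63) = -5 + (62/33 - 38/63) = -5 + 884/693 = -2581/693 ≈ -3.7244)
q = -8 (q = -4 - 4 = -8)
G = -10 (G = -2 - 8*1 = -2 - 8 = -10)
(G + E)**2 = (-10 - 2581/693)**2 = (-9511/693)**2 = 90459121/480249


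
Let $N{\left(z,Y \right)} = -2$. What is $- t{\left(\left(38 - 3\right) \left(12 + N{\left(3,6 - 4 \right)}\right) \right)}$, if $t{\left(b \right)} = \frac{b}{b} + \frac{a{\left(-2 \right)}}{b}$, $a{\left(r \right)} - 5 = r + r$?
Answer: $- \frac{351}{350} \approx -1.0029$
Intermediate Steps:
$a{\left(r \right)} = 5 + 2 r$ ($a{\left(r \right)} = 5 + \left(r + r\right) = 5 + 2 r$)
$t{\left(b \right)} = 1 + \frac{1}{b}$ ($t{\left(b \right)} = \frac{b}{b} + \frac{5 + 2 \left(-2\right)}{b} = 1 + \frac{5 - 4}{b} = 1 + 1 \frac{1}{b} = 1 + \frac{1}{b}$)
$- t{\left(\left(38 - 3\right) \left(12 + N{\left(3,6 - 4 \right)}\right) \right)} = - \frac{1 + \left(38 - 3\right) \left(12 - 2\right)}{\left(38 - 3\right) \left(12 - 2\right)} = - \frac{1 + 35 \cdot 10}{35 \cdot 10} = - \frac{1 + 350}{350} = - \frac{351}{350}$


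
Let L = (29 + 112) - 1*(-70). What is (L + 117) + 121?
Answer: 449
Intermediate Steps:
L = 211 (L = 141 + 70 = 211)
(L + 117) + 121 = (211 + 117) + 121 = 328 + 121 = 449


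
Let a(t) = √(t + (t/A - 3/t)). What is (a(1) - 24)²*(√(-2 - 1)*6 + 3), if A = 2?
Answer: 3*(48 - I*√6)²*(1 + 2*I*√3)/4 ≈ 2334.4 + 5794.0*I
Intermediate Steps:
a(t) = √(-3/t + 3*t/2) (a(t) = √(t + (t/2 - 3/t)) = √(-3/t + 3*t/2))
(a(1) - 24)²*(√(-2 - 1)*6 + 3) = (√(-12/1 + 6*1)/2 - 24)²*(√(-2 - 1)*6 + 3) = (√(-12*1 + 6)/2 - 24)²*(√(-3)*6 + 3) = (√(-12 + 6)/2 - 24)²*((I*√3)*6 + 3) = (√(-6)/2 - 24)²*(6*I*√3 + 3) = ((I*√6)/2 - 24)²*(3 + 6*I*√3) = (I*√6/2 - 24)²*(3 + 6*I*√3) = (-24 + I*√6/2)²*(3 + 6*I*√3)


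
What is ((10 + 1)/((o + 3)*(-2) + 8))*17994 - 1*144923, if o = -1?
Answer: -190879/2 ≈ -95440.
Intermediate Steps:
((10 + 1)/((o + 3)*(-2) + 8))*17994 - 1*144923 = ((10 + 1)/((-1 + 3)*(-2) + 8))*17994 - 1*144923 = (11/(2*(-2) + 8))*17994 - 144923 = (11/(-4 + 8))*17994 - 144923 = (11/4)*17994 - 144923 = 98967/2 - 144923 = -190879/2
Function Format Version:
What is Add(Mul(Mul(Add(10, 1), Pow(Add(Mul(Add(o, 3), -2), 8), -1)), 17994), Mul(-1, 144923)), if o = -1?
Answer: Rational(-190879, 2) ≈ -95440.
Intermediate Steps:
Add(Mul(Mul(Add(10, 1), Pow(Add(Mul(Add(o, 3), -2), 8), -1)), 17994), Mul(-1, 144923)) = Add(Mul(Mul(Add(10, 1), Pow(Add(Mul(Add(-1, 3), -2), 8), -1)), 17994), Mul(-1, 144923)) = Add(Mul(Mul(11, Pow(Add(Mul(2, -2), 8), -1)), 17994), -144923) = Add(Mul(Mul(11, Pow(Add(-4, 8), -1)), 17994), -144923) = Add(Mul(Mul(11, Pow(4, -1)), 17994), -144923) = Add(Mul(Mul(11, Rational(1, 4)), 17994), -144923) = Add(Mul(Rational(11, 4), 17994), -144923) = Add(Rational(98967, 2), -144923) = Rational(-190879, 2)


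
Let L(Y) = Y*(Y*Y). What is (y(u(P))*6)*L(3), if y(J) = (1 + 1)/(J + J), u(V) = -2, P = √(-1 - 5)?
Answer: -81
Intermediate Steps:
L(Y) = Y³ (L(Y) = Y*Y² = Y³)
P = I*√6 (P = √(-6) = I*√6 ≈ 2.4495*I)
y(J) = 1/J (y(J) = 2/((2*J)) = 2*(1/(2*J)) = 1/J)
(y(u(P))*6)*L(3) = (6/(-2))*3³ = -½*6*27 = -3*27 = -81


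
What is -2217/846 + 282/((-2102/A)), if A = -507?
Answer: 19382645/296382 ≈ 65.397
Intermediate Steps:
-2217/846 + 282/((-2102/A)) = -2217/846 + 282/((-2102/(-507))) = -2217*1/846 + 282/((-2102*(-1/507))) = -739/282 + 282/(2102/507) = -739/282 + 282*(507/2102) = -739/282 + 71487/1051 = 19382645/296382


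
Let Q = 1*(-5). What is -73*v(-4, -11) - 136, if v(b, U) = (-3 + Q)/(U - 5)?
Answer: -345/2 ≈ -172.50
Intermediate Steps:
Q = -5
v(b, U) = -8/(-5 + U) (v(b, U) = (-3 - 5)/(U - 5) = -8/(-5 + U))
-73*v(-4, -11) - 136 = -(-584)/(-5 - 11) - 136 = -(-584)/(-16) - 136 = -(-584)*(-1)/16 - 136 = -73*1/2 - 136 = -73/2 - 136 = -345/2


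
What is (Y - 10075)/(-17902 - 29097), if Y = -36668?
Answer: 46743/46999 ≈ 0.99455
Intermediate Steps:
(Y - 10075)/(-17902 - 29097) = (-36668 - 10075)/(-17902 - 29097) = -46743/(-46999) = -46743*(-1/46999) = 46743/46999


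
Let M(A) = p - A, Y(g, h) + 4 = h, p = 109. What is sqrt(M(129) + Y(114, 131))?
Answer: sqrt(107) ≈ 10.344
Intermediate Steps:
Y(g, h) = -4 + h
M(A) = 109 - A
sqrt(M(129) + Y(114, 131)) = sqrt((109 - 1*129) + (-4 + 131)) = sqrt((109 - 129) + 127) = sqrt(-20 + 127) = sqrt(107)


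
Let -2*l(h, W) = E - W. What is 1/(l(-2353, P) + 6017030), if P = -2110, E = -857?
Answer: 2/12032807 ≈ 1.6621e-7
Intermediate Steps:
l(h, W) = 857/2 + W/2 (l(h, W) = -(-857 - W)/2 = 857/2 + W/2)
1/(l(-2353, P) + 6017030) = 1/((857/2 + (½)*(-2110)) + 6017030) = 1/((857/2 - 1055) + 6017030) = 1/(-1253/2 + 6017030) = 1/(12032807/2) = 2/12032807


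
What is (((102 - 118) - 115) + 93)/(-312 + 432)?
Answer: -19/60 ≈ -0.31667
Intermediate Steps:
(((102 - 118) - 115) + 93)/(-312 + 432) = ((-16 - 115) + 93)/120 = (-131 + 93)*(1/120) = -38*1/120 = -19/60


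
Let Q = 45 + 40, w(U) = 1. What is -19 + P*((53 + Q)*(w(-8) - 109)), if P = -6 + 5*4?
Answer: -208675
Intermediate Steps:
Q = 85
P = 14 (P = -6 + 20 = 14)
-19 + P*((53 + Q)*(w(-8) - 109)) = -19 + 14*((53 + 85)*(1 - 109)) = -19 + 14*(138*(-108)) = -19 + 14*(-14904) = -19 - 208656 = -208675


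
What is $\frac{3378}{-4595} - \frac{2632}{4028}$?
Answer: $- \frac{6425156}{4627165} \approx -1.3886$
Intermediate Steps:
$\frac{3378}{-4595} - \frac{2632}{4028} = 3378 \left(- \frac{1}{4595}\right) - \frac{658}{1007} = - \frac{3378}{4595} - \frac{658}{1007} = - \frac{6425156}{4627165}$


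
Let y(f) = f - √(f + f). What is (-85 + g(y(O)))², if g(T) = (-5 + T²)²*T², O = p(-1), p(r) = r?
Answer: -12511 - 2720*I*√2 ≈ -12511.0 - 3846.7*I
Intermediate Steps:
O = -1
y(f) = f - √2*√f (y(f) = f - √(2*f) = f - √2*√f)
g(T) = T²*(-5 + T²)²
(-85 + g(y(O)))² = (-85 + (-1 - √2*√(-1))²*(-5 + (-1 - √2*√(-1))²)²)² = (-85 + (-1 - √2*I)²*(-5 + (-1 - √2*I)²)²)² = (-85 + (-1 - I*√2)²*(-5 + (-1 - I*√2)²)²)²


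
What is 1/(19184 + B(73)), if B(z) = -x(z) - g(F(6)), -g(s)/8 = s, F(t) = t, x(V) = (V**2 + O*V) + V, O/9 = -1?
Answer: 1/14487 ≈ 6.9027e-5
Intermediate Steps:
O = -9 (O = 9*(-1) = -9)
x(V) = V**2 - 8*V (x(V) = (V**2 - 9*V) + V = V**2 - 8*V)
g(s) = -8*s
B(z) = 48 - z*(-8 + z) (B(z) = -z*(-8 + z) - (-8)*6 = -z*(-8 + z) - 1*(-48) = -z*(-8 + z) + 48 = 48 - z*(-8 + z))
1/(19184 + B(73)) = 1/(19184 + (48 - 1*73*(-8 + 73))) = 1/(19184 + (48 - 1*73*65)) = 1/(19184 + (48 - 4745)) = 1/(19184 - 4697) = 1/14487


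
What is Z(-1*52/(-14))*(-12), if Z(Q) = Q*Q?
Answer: -8112/49 ≈ -165.55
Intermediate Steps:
Z(Q) = Q²
Z(-1*52/(-14))*(-12) = (-1*52/(-14))²*(-12) = (-52*(-1/14))²*(-12) = (26/7)²*(-12) = (676/49)*(-12) = -8112/49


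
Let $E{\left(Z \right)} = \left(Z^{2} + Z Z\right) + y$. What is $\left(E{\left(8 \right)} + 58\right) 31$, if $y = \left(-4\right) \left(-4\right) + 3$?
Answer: $6355$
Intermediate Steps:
$y = 19$ ($y = 16 + 3 = 19$)
$E{\left(Z \right)} = 19 + 2 Z^{2}$ ($E{\left(Z \right)} = \left(Z^{2} + Z Z\right) + 19 = \left(Z^{2} + Z^{2}\right) + 19 = 2 Z^{2} + 19 = 19 + 2 Z^{2}$)
$\left(E{\left(8 \right)} + 58\right) 31 = \left(\left(19 + 2 \cdot 8^{2}\right) + 58\right) 31 = \left(\left(19 + 2 \cdot 64\right) + 58\right) 31 = \left(\left(19 + 128\right) + 58\right) 31 = \left(147 + 58\right) 31 = 205 \cdot 31 = 6355$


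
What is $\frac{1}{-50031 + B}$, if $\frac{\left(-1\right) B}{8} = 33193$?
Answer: $- \frac{1}{315575} \approx -3.1688 \cdot 10^{-6}$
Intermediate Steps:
$B = -265544$ ($B = \left(-8\right) 33193 = -265544$)
$\frac{1}{-50031 + B} = \frac{1}{-50031 - 265544} = \frac{1}{-315575} = - \frac{1}{315575}$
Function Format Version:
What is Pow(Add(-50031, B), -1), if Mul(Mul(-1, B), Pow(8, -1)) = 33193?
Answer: Rational(-1, 315575) ≈ -3.1688e-6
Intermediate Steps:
B = -265544 (B = Mul(-8, 33193) = -265544)
Pow(Add(-50031, B), -1) = Pow(Add(-50031, -265544), -1) = Pow(-315575, -1) = Rational(-1, 315575)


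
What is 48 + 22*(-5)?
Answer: -62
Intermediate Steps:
48 + 22*(-5) = 48 - 110 = -62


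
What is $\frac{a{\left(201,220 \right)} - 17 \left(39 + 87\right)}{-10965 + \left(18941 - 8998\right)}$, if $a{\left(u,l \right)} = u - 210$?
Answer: $\frac{2151}{1022} \approx 2.1047$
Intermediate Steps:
$a{\left(u,l \right)} = -210 + u$
$\frac{a{\left(201,220 \right)} - 17 \left(39 + 87\right)}{-10965 + \left(18941 - 8998\right)} = \frac{\left(-210 + 201\right) - 17 \left(39 + 87\right)}{-10965 + \left(18941 - 8998\right)} = \frac{-9 - 2142}{-10965 + \left(18941 - 8998\right)} = \frac{-9 - 2142}{-10965 + 9943} = - \frac{2151}{-1022} = \left(-2151\right) \left(- \frac{1}{1022}\right) = \frac{2151}{1022}$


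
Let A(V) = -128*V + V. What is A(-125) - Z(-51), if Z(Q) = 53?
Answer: 15822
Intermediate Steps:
A(V) = -127*V
A(-125) - Z(-51) = -127*(-125) - 1*53 = 15875 - 53 = 15822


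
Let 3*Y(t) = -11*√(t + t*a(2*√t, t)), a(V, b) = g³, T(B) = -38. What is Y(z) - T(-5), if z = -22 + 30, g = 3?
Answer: 38 - 44*√14/3 ≈ -16.878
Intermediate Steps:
z = 8
a(V, b) = 27 (a(V, b) = 3³ = 27)
Y(t) = -22*√7*√t/3 (Y(t) = (-11*√(t + t*27))/3 = (-11*√(t + 27*t))/3 = (-11*2*√7*√t)/3 = (-22*√7*√t)/3 = -22*√7*√t/3)
Y(z) - T(-5) = -22*√7*√8/3 - 1*(-38) = -22*√7*2*√2/3 + 38 = -44*√14/3 + 38 = 38 - 44*√14/3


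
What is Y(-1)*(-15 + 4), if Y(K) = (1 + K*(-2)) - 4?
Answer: 11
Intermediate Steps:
Y(K) = -3 - 2*K (Y(K) = (1 - 2*K) - 4 = -3 - 2*K)
Y(-1)*(-15 + 4) = (-3 - 2*(-1))*(-15 + 4) = (-3 + 2)*(-11) = -1*(-11) = 11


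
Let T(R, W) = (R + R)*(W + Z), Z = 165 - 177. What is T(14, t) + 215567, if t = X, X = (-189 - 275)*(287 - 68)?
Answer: -2630017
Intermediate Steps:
X = -101616 (X = -464*219 = -101616)
Z = -12
t = -101616
T(R, W) = 2*R*(-12 + W) (T(R, W) = (R + R)*(W - 12) = (2*R)*(-12 + W) = 2*R*(-12 + W))
T(14, t) + 215567 = 2*14*(-12 - 101616) + 215567 = 2*14*(-101628) + 215567 = -2845584 + 215567 = -2630017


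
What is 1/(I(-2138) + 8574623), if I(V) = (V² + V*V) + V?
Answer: 1/17714573 ≈ 5.6451e-8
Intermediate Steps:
I(V) = V + 2*V² (I(V) = (V² + V²) + V = 2*V² + V = V + 2*V²)
1/(I(-2138) + 8574623) = 1/(-2138*(1 + 2*(-2138)) + 8574623) = 1/(-2138*(1 - 4276) + 8574623) = 1/(-2138*(-4275) + 8574623) = 1/(9139950 + 8574623) = 1/17714573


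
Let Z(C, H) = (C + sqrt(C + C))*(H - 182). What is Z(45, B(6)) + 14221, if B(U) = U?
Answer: 6301 - 528*sqrt(10) ≈ 4631.3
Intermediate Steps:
Z(C, H) = (-182 + H)*(C + sqrt(2)*sqrt(C)) (Z(C, H) = (C + sqrt(2*C))*(-182 + H) = (C + sqrt(2)*sqrt(C))*(-182 + H) = (-182 + H)*(C + sqrt(2)*sqrt(C)))
Z(45, B(6)) + 14221 = (-182*45 + 45*6 - 182*sqrt(2)*sqrt(45) + 6*sqrt(2)*sqrt(45)) + 14221 = (-8190 + 270 - 182*sqrt(2)*3*sqrt(5) + 6*sqrt(2)*(3*sqrt(5))) + 14221 = (-8190 + 270 - 546*sqrt(10) + 18*sqrt(10)) + 14221 = (-7920 - 528*sqrt(10)) + 14221 = 6301 - 528*sqrt(10)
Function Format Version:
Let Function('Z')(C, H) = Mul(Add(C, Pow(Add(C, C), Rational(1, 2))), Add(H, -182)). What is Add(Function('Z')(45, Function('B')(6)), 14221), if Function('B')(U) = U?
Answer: Add(6301, Mul(-528, Pow(10, Rational(1, 2)))) ≈ 4631.3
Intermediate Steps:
Function('Z')(C, H) = Mul(Add(-182, H), Add(C, Mul(Pow(2, Rational(1, 2)), Pow(C, Rational(1, 2))))) (Function('Z')(C, H) = Mul(Add(C, Pow(Mul(2, C), Rational(1, 2))), Add(-182, H)) = Mul(Add(C, Mul(Pow(2, Rational(1, 2)), Pow(C, Rational(1, 2)))), Add(-182, H)) = Mul(Add(-182, H), Add(C, Mul(Pow(2, Rational(1, 2)), Pow(C, Rational(1, 2))))))
Add(Function('Z')(45, Function('B')(6)), 14221) = Add(Add(Mul(-182, 45), Mul(45, 6), Mul(-182, Pow(2, Rational(1, 2)), Pow(45, Rational(1, 2))), Mul(6, Pow(2, Rational(1, 2)), Pow(45, Rational(1, 2)))), 14221) = Add(Add(-8190, 270, Mul(-182, Pow(2, Rational(1, 2)), Mul(3, Pow(5, Rational(1, 2)))), Mul(6, Pow(2, Rational(1, 2)), Mul(3, Pow(5, Rational(1, 2))))), 14221) = Add(Add(-8190, 270, Mul(-546, Pow(10, Rational(1, 2))), Mul(18, Pow(10, Rational(1, 2)))), 14221) = Add(Add(-7920, Mul(-528, Pow(10, Rational(1, 2)))), 14221) = Add(6301, Mul(-528, Pow(10, Rational(1, 2))))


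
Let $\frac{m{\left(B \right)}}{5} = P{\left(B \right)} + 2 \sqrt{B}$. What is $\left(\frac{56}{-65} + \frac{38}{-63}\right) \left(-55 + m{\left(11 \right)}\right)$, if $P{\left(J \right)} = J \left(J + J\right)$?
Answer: $- \frac{65978}{39} - \frac{11996 \sqrt{11}}{819} \approx -1740.3$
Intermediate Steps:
$P{\left(J \right)} = 2 J^{2}$ ($P{\left(J \right)} = J 2 J = 2 J^{2}$)
$m{\left(B \right)} = 10 \sqrt{B} + 10 B^{2}$ ($m{\left(B \right)} = 5 \left(2 B^{2} + 2 \sqrt{B}\right) = 5 \left(2 \sqrt{B} + 2 B^{2}\right) = 10 \sqrt{B} + 10 B^{2}$)
$\left(\frac{56}{-65} + \frac{38}{-63}\right) \left(-55 + m{\left(11 \right)}\right) = \left(\frac{56}{-65} + \frac{38}{-63}\right) \left(-55 + \left(10 \sqrt{11} + 10 \cdot 11^{2}\right)\right) = \left(56 \left(- \frac{1}{65}\right) + 38 \left(- \frac{1}{63}\right)\right) \left(-55 + \left(10 \sqrt{11} + 10 \cdot 121\right)\right) = \left(- \frac{56}{65} - \frac{38}{63}\right) \left(-55 + \left(10 \sqrt{11} + 1210\right)\right) = - \frac{5998 \left(-55 + \left(1210 + 10 \sqrt{11}\right)\right)}{4095} = - \frac{5998 \left(1155 + 10 \sqrt{11}\right)}{4095} = - \frac{65978}{39} - \frac{11996 \sqrt{11}}{819}$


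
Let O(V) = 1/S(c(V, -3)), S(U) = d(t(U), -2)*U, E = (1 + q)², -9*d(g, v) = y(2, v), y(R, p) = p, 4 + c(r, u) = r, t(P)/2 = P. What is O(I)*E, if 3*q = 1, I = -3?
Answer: -8/7 ≈ -1.1429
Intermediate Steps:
q = ⅓ (q = (⅓)*1 = ⅓ ≈ 0.33333)
t(P) = 2*P
c(r, u) = -4 + r
d(g, v) = -v/9
E = 16/9 (E = (1 + ⅓)² = (4/3)² = 16/9 ≈ 1.7778)
S(U) = 2*U/9 (S(U) = (-⅑*(-2))*U = 2*U/9)
O(V) = 1/(-8/9 + 2*V/9) (O(V) = 1/(2*(-4 + V)/9) = 1/(-8/9 + 2*V/9))
O(I)*E = (9/(2*(-4 - 3)))*(16/9) = ((9/2)/(-7))*(16/9) = ((9/2)*(-⅐))*(16/9) = -9/14*16/9 = -8/7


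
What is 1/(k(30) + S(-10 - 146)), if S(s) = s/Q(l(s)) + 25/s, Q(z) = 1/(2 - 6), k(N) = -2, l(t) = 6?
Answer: 156/97007 ≈ 0.0016081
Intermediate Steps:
Q(z) = -1/4 (Q(z) = 1/(-4) = -1/4)
S(s) = -4*s + 25/s (S(s) = s/(-1/4) + 25/s = s*(-4) + 25/s = -4*s + 25/s)
1/(k(30) + S(-10 - 146)) = 1/(-2 + (-4*(-10 - 146) + 25/(-10 - 146))) = 1/(-2 + (-4*(-156) + 25/(-156))) = 1/(-2 + (624 + 25*(-1/156))) = 1/(-2 + (624 - 25/156)) = 1/(-2 + 97319/156) = 1/(97007/156) = 156/97007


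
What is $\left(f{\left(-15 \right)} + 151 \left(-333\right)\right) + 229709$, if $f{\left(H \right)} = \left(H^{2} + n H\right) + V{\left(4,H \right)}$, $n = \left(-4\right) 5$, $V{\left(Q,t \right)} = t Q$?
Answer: $179891$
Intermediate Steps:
$V{\left(Q,t \right)} = Q t$
$n = -20$
$f{\left(H \right)} = H^{2} - 16 H$ ($f{\left(H \right)} = \left(H^{2} - 20 H\right) + 4 H = H^{2} - 16 H$)
$\left(f{\left(-15 \right)} + 151 \left(-333\right)\right) + 229709 = \left(- 15 \left(-16 - 15\right) + 151 \left(-333\right)\right) + 229709 = \left(\left(-15\right) \left(-31\right) - 50283\right) + 229709 = \left(465 - 50283\right) + 229709 = -49818 + 229709 = 179891$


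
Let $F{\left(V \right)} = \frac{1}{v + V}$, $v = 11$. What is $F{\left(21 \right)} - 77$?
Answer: $- \frac{2463}{32} \approx -76.969$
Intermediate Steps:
$F{\left(V \right)} = \frac{1}{11 + V}$
$F{\left(21 \right)} - 77 = \frac{1}{11 + 21} - 77 = \frac{1}{32} - 77 = - \frac{2463}{32}$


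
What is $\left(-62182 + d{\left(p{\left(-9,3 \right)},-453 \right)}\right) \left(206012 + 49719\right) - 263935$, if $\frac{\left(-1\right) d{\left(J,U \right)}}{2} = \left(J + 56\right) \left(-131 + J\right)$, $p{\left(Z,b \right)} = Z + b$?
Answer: $-12398614277$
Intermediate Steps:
$d{\left(J,U \right)} = - 2 \left(-131 + J\right) \left(56 + J\right)$ ($d{\left(J,U \right)} = - 2 \left(J + 56\right) \left(-131 + J\right) = - 2 \left(56 + J\right) \left(-131 + J\right) = - 2 \left(-131 + J\right) \left(56 + J\right)$)
$\left(-62182 + d{\left(p{\left(-9,3 \right)},-453 \right)}\right) \left(206012 + 49719\right) - 263935 = \left(-62182 + \left(14672 - 2 \left(-9 + 3\right)^{2} + 150 \left(-9 + 3\right)\right)\right) \left(206012 + 49719\right) - 263935 = \left(-62182 + \left(14672 - 2 \left(-6\right)^{2} + 150 \left(-6\right)\right)\right) 255731 - 263935 = \left(-62182 - -13700\right) 255731 - 263935 = \left(-62182 + 13700\right) 255731 - 263935 = \left(-48482\right) 255731 - 263935 = -12398350342 - 263935 = -12398614277$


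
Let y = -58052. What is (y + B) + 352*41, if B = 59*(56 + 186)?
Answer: -29342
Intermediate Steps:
B = 14278 (B = 59*242 = 14278)
(y + B) + 352*41 = (-58052 + 14278) + 352*41 = -43774 + 14432 = -29342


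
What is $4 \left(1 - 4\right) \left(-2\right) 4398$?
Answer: $105552$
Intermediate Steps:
$4 \left(1 - 4\right) \left(-2\right) 4398 = 4 \left(-3\right) \left(-2\right) 4398 = \left(-12\right) \left(-2\right) 4398 = 24 \cdot 4398 = 105552$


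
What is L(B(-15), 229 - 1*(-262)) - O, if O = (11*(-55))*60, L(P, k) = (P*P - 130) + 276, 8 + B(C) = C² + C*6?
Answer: 52575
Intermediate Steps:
B(C) = -8 + C² + 6*C (B(C) = -8 + (C² + C*6) = -8 + (C² + 6*C) = -8 + C² + 6*C)
L(P, k) = 146 + P² (L(P, k) = (P² - 130) + 276 = (-130 + P²) + 276 = 146 + P²)
O = -36300 (O = -605*60 = -36300)
L(B(-15), 229 - 1*(-262)) - O = (146 + (-8 + (-15)² + 6*(-15))²) - 1*(-36300) = (146 + (-8 + 225 - 90)²) + 36300 = (146 + 127²) + 36300 = (146 + 16129) + 36300 = 16275 + 36300 = 52575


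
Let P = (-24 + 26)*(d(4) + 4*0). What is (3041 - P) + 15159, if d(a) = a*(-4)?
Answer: 18232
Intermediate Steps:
d(a) = -4*a
P = -32 (P = (-24 + 26)*(-4*4 + 4*0) = 2*(-16 + 0) = 2*(-16) = -32)
(3041 - P) + 15159 = (3041 - 1*(-32)) + 15159 = (3041 + 32) + 15159 = 3073 + 15159 = 18232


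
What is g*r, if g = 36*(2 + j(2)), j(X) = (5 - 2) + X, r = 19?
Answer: 4788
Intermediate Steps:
j(X) = 3 + X
g = 252 (g = 36*(2 + (3 + 2)) = 36*(2 + 5) = 36*7 = 252)
g*r = 252*19 = 4788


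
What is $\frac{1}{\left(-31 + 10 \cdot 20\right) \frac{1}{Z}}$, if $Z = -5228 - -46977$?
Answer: $\frac{41749}{169} \approx 247.04$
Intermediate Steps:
$Z = 41749$ ($Z = -5228 + 46977 = 41749$)
$\frac{1}{\left(-31 + 10 \cdot 20\right) \frac{1}{Z}} = \frac{1}{\left(-31 + 10 \cdot 20\right) \frac{1}{41749}} = \frac{1}{\left(-31 + 200\right) \frac{1}{41749}} = \frac{1}{169 \cdot \frac{1}{41749}} = \frac{1}{\frac{169}{41749}} = \frac{41749}{169}$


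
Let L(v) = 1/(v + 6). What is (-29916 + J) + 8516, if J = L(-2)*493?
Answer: -85107/4 ≈ -21277.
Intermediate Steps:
L(v) = 1/(6 + v)
J = 493/4 (J = 493/(6 - 2) = 493/4 ≈ 123.25)
(-29916 + J) + 8516 = (-29916 + 493/4) + 8516 = -119171/4 + 8516 = -85107/4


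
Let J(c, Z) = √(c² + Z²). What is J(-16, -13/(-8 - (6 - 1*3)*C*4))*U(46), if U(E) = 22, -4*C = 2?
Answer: 11*√1193 ≈ 379.94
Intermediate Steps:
C = -½ (C = -¼*2 = -½ ≈ -0.50000)
J(c, Z) = √(Z² + c²)
J(-16, -13/(-8 - (6 - 1*3)*C*4))*U(46) = √((-13/(-8 - (6 - 1*3)*(-½)*4))² + (-16)²)*22 = √((-13/(-8 - (6 - 3)*(-½)*4))² + 256)*22 = √((-13/(-8 - 3*(-½)*4))² + 256)*22 = √((-13/(-8 - (-3)*4/2))² + 256)*22 = √((-13/(-8 - 1*(-6)))² + 256)*22 = √((-13/(-8 + 6))² + 256)*22 = √((-13/(-2))² + 256)*22 = √((-13*(-½))² + 256)*22 = √((13/2)² + 256)*22 = √(169/4 + 256)*22 = √(1193/4)*22 = (√1193/2)*22 = 11*√1193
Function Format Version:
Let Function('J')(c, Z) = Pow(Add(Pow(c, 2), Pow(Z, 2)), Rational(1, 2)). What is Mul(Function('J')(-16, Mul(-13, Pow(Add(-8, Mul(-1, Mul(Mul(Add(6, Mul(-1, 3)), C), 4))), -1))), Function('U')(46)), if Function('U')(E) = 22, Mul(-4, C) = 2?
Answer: Mul(11, Pow(1193, Rational(1, 2))) ≈ 379.94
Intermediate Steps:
C = Rational(-1, 2) (C = Mul(Rational(-1, 4), 2) = Rational(-1, 2) ≈ -0.50000)
Function('J')(c, Z) = Pow(Add(Pow(Z, 2), Pow(c, 2)), Rational(1, 2))
Mul(Function('J')(-16, Mul(-13, Pow(Add(-8, Mul(-1, Mul(Mul(Add(6, Mul(-1, 3)), C), 4))), -1))), Function('U')(46)) = Mul(Pow(Add(Pow(Mul(-13, Pow(Add(-8, Mul(-1, Mul(Mul(Add(6, Mul(-1, 3)), Rational(-1, 2)), 4))), -1)), 2), Pow(-16, 2)), Rational(1, 2)), 22) = Mul(Pow(Add(Pow(Mul(-13, Pow(Add(-8, Mul(-1, Mul(Mul(Add(6, -3), Rational(-1, 2)), 4))), -1)), 2), 256), Rational(1, 2)), 22) = Mul(Pow(Add(Pow(Mul(-13, Pow(Add(-8, Mul(-1, Mul(Mul(3, Rational(-1, 2)), 4))), -1)), 2), 256), Rational(1, 2)), 22) = Mul(Pow(Add(Pow(Mul(-13, Pow(Add(-8, Mul(-1, Mul(Rational(-3, 2), 4))), -1)), 2), 256), Rational(1, 2)), 22) = Mul(Pow(Add(Pow(Mul(-13, Pow(Add(-8, Mul(-1, -6)), -1)), 2), 256), Rational(1, 2)), 22) = Mul(Pow(Add(Pow(Mul(-13, Pow(Add(-8, 6), -1)), 2), 256), Rational(1, 2)), 22) = Mul(Pow(Add(Pow(Mul(-13, Pow(-2, -1)), 2), 256), Rational(1, 2)), 22) = Mul(Pow(Add(Pow(Mul(-13, Rational(-1, 2)), 2), 256), Rational(1, 2)), 22) = Mul(Pow(Add(Pow(Rational(13, 2), 2), 256), Rational(1, 2)), 22) = Mul(Pow(Add(Rational(169, 4), 256), Rational(1, 2)), 22) = Mul(Pow(Rational(1193, 4), Rational(1, 2)), 22) = Mul(Mul(Rational(1, 2), Pow(1193, Rational(1, 2))), 22) = Mul(11, Pow(1193, Rational(1, 2)))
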